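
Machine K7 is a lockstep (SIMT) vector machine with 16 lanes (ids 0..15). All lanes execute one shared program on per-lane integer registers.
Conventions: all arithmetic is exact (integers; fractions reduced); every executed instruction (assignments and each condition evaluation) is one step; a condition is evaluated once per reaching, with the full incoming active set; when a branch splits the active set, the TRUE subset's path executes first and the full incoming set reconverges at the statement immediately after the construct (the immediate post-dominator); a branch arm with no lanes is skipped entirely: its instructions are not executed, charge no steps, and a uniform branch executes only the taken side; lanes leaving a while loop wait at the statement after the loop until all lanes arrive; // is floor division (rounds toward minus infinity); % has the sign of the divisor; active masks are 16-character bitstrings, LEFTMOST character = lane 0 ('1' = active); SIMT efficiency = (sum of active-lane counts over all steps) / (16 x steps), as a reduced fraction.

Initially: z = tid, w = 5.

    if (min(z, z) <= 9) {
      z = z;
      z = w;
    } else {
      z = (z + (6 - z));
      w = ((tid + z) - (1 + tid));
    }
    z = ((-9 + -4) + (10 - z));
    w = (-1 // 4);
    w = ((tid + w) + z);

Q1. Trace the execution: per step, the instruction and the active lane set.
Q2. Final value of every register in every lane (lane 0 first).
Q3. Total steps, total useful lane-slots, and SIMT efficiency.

step 0: eval (min(z, z) <= 9)        1111111111111111
step 1: z <- z                       1111111111000000
step 2: z <- w                       1111111111000000
step 3: z <- (z + (6 - z))           0000000000111111
step 4: w <- ((tid + z) - (1 + tid)) 0000000000111111
step 5: z <- ((-9 + -4) + (10 - z))  1111111111111111
step 6: w <- (-1 // 4)               1111111111111111
step 7: w <- ((tid + w) + z)         1111111111111111

Answer: 8 steps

z: -8,-8,-8,-8,-8,-8,-8,-8,-8,-8,-9,-9,-9,-9,-9,-9
w: -9,-8,-7,-6,-5,-4,-3,-2,-1,0,0,1,2,3,4,5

steps = 8; useful = 96; efficiency = 96/128 = 3/4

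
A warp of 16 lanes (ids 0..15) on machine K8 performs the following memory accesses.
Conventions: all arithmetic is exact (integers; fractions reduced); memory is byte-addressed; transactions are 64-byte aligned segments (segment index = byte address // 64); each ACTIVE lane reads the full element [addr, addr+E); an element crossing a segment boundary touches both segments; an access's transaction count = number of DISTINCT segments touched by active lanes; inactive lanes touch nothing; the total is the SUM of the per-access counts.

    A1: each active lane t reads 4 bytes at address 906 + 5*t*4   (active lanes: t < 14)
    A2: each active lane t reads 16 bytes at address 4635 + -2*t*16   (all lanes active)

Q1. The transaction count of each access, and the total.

A1: 5 transactions
A2: 9 transactions

Answer: 5,9; total 14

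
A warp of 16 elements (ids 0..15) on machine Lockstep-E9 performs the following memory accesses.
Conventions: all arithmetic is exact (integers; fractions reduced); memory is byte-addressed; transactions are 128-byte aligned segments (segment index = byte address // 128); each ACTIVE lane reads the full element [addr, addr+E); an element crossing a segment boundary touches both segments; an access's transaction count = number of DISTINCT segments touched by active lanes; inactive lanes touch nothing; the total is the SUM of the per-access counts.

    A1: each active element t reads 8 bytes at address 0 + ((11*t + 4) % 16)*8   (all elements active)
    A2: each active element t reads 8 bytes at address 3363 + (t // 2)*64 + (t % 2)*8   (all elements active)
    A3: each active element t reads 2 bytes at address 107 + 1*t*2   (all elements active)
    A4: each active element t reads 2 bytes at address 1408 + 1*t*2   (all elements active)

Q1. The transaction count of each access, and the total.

A1: 1 transaction
A2: 4 transactions
A3: 2 transactions
A4: 1 transaction

Answer: 1,4,2,1; total 8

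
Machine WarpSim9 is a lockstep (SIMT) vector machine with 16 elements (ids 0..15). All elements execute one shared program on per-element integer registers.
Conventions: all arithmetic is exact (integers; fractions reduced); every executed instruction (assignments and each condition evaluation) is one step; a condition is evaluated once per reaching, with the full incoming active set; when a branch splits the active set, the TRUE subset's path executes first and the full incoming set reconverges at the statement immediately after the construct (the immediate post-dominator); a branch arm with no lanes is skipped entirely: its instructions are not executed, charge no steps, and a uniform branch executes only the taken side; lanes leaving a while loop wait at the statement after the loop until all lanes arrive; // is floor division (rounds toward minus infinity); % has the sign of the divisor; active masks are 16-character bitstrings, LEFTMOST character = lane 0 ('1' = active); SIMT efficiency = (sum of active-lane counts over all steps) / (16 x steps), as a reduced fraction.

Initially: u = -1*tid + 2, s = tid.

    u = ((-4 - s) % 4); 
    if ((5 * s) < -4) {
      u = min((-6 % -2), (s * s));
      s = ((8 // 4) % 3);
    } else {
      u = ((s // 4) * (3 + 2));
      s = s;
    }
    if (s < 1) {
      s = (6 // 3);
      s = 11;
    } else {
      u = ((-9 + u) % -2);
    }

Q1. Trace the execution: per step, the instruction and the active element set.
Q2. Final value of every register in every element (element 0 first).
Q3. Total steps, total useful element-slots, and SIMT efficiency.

step 0: u <- ((-4 - s) % 4)          1111111111111111
step 1: eval ((5 * s) < -4)          1111111111111111
step 2: u <- ((s // 4) * (3 + 2))    1111111111111111
step 3: s <- s                       1111111111111111
step 4: eval (s < 1)                 1111111111111111
step 5: s <- (6 // 3)                1000000000000000
step 6: s <- 11                      1000000000000000
step 7: u <- ((-9 + u) % -2)         0111111111111111

Answer: 8 steps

u: 0,-1,-1,-1,0,0,0,0,-1,-1,-1,-1,0,0,0,0
s: 11,1,2,3,4,5,6,7,8,9,10,11,12,13,14,15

steps = 8; useful = 97; efficiency = 97/128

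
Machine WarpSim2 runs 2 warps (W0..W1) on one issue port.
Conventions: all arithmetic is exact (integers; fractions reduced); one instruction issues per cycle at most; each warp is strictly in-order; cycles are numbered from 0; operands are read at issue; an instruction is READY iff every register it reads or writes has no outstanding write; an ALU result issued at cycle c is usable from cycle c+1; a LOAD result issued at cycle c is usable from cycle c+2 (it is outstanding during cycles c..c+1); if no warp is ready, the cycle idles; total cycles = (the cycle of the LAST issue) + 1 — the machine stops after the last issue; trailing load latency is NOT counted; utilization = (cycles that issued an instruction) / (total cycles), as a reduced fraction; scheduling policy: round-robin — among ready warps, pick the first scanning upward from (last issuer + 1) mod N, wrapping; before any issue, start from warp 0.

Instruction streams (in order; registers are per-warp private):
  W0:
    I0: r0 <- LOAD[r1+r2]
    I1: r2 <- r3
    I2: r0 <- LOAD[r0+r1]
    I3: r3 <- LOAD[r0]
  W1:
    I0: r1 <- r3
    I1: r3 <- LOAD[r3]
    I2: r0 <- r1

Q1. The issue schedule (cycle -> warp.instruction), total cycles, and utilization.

cycle 0: W0.I0
cycle 1: W1.I0
cycle 2: W0.I1
cycle 3: W1.I1
cycle 4: W0.I2
cycle 5: W1.I2
cycle 6: W0.I3

Answer: 7 cycles, utilization 1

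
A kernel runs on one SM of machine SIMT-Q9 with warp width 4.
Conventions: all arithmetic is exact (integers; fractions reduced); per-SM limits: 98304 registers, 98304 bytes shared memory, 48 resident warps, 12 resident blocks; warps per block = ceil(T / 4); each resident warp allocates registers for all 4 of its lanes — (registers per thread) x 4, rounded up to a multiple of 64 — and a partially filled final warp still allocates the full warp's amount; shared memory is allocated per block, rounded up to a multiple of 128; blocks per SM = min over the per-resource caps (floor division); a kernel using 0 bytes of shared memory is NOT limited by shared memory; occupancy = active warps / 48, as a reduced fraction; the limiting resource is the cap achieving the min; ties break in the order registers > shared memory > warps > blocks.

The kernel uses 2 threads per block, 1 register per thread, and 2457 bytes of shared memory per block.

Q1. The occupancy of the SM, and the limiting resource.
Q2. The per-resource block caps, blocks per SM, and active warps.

Answer: occupancy 1/4, limited by blocks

registers: 1536 blocks
shared memory: 38 blocks
warps: 48 blocks
blocks: 12 blocks

Answer: 12 blocks, 12 active warps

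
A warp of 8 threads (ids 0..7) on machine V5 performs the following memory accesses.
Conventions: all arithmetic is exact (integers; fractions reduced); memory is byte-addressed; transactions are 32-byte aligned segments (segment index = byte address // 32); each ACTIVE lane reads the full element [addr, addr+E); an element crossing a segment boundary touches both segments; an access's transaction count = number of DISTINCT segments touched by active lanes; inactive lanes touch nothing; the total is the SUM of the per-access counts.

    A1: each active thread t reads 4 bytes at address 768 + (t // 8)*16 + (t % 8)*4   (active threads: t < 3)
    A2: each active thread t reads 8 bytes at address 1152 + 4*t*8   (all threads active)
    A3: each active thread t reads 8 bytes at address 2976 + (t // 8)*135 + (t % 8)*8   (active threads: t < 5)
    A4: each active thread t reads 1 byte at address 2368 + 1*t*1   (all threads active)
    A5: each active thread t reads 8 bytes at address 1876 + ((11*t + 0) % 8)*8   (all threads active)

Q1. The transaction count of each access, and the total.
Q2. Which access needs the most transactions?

A1: 1 transaction
A2: 8 transactions
A3: 2 transactions
A4: 1 transaction
A5: 3 transactions

Answer: 1,8,2,1,3; total 15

Answer: A2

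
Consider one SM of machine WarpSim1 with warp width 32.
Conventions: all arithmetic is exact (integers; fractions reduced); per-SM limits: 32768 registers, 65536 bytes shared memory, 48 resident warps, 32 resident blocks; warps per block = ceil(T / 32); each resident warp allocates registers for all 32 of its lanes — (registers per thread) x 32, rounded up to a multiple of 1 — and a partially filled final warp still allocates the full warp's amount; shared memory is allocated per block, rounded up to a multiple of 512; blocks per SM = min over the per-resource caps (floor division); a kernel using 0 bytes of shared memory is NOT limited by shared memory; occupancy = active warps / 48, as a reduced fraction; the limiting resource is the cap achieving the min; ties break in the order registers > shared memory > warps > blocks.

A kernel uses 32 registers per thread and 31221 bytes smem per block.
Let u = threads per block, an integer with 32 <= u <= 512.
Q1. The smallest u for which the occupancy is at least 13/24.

Answer: u = 385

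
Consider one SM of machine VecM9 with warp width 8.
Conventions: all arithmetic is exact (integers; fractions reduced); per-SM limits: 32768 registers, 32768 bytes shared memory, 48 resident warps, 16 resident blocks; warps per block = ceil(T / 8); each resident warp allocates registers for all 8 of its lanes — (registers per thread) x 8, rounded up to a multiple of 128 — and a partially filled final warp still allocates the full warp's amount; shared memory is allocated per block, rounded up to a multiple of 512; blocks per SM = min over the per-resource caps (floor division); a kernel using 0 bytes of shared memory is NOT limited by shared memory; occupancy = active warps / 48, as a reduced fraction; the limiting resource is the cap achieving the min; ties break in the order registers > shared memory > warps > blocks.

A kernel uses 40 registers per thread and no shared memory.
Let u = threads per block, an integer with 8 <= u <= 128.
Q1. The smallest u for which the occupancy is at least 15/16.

Answer: u = 17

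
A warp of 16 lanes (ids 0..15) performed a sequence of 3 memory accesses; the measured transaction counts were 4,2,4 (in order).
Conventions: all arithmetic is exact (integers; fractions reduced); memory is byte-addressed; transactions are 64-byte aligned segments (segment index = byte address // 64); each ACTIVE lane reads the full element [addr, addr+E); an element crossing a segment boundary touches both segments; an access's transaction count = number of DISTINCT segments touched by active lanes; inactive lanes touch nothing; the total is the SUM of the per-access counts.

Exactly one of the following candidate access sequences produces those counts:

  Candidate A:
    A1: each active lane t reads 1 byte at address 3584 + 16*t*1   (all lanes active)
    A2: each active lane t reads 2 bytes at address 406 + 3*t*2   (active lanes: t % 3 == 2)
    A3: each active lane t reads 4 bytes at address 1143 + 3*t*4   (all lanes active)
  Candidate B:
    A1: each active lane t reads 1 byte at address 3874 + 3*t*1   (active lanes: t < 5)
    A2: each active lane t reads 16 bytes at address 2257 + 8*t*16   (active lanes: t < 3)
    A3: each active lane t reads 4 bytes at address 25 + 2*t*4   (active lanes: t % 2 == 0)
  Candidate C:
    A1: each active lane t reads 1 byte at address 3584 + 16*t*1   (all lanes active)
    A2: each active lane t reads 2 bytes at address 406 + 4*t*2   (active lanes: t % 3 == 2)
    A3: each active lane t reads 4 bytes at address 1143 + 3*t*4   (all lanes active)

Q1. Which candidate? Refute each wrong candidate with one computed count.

B: A1 gives 1 transaction, not 4
C: A2 gives 3 transactions, not 2
A: all counts match (4,2,4)

Answer: A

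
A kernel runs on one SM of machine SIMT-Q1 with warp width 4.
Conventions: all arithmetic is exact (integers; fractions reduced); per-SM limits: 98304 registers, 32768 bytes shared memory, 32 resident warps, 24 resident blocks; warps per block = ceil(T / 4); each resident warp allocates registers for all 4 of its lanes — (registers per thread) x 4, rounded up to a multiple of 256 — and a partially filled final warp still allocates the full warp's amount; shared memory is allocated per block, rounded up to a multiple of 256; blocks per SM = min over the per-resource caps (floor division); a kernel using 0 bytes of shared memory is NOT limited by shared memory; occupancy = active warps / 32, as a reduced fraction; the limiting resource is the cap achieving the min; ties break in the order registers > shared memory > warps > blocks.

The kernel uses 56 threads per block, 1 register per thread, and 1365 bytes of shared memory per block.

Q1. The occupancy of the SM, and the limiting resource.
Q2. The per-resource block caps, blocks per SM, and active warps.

Answer: occupancy 7/8, limited by warps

registers: 27 blocks
shared memory: 21 blocks
warps: 2 blocks
blocks: 24 blocks

Answer: 2 blocks, 28 active warps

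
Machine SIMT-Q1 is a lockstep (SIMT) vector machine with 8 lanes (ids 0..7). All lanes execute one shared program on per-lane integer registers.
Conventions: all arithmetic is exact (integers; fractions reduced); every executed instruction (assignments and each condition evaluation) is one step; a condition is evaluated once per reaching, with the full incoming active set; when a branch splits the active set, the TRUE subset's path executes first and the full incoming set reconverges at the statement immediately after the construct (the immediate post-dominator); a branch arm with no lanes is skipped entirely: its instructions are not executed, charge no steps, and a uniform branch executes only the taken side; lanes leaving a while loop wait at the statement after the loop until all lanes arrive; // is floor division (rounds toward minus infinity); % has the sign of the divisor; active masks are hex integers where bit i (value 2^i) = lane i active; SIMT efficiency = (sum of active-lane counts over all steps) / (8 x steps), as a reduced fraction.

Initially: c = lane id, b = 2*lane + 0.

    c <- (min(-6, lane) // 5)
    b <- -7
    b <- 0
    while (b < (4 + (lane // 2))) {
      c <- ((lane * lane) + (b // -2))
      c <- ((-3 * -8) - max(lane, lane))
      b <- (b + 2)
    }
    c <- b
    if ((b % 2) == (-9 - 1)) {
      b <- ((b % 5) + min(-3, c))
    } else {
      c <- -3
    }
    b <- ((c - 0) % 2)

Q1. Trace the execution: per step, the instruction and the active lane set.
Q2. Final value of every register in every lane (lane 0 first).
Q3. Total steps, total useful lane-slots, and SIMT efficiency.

step 0: c <- (min(-6, lane) // 5)    0xff
step 1: b <- -7                      0xff
step 2: b <- 0                       0xff
step 3: eval (b < (4 + (lane // 2))) 0xff
step 4: c <- ((lane * lane) + (b // -2)) 0xff
step 5: c <- ((-3 * -8) - max(lane, lane)) 0xff
step 6: b <- (b + 2)                 0xff
step 7: eval (b < (4 + (lane // 2))) 0xff
step 8: c <- ((lane * lane) + (b // -2)) 0xff
step 9: c <- ((-3 * -8) - max(lane, lane)) 0xff
step 10: b <- (b + 2)                 0xff
step 11: eval (b < (4 + (lane // 2))) 0xff
step 12: c <- ((lane * lane) + (b // -2)) 0xfc
step 13: c <- ((-3 * -8) - max(lane, lane)) 0xfc
step 14: b <- (b + 2)                 0xfc
step 15: eval (b < (4 + (lane // 2))) 0xfc
step 16: c <- ((lane * lane) + (b // -2)) 0xc0
step 17: c <- ((-3 * -8) - max(lane, lane)) 0xc0
step 18: b <- (b + 2)                 0xc0
step 19: eval (b < (4 + (lane // 2))) 0xc0
step 20: c <- b                       0xff
step 21: eval ((b % 2) == (-9 - 1))   0xff
step 22: c <- -3                      0xff
step 23: b <- ((c - 0) % 2)           0xff

Answer: 24 steps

c: -3,-3,-3,-3,-3,-3,-3,-3
b: 1,1,1,1,1,1,1,1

steps = 24; useful = 160; efficiency = 160/192 = 5/6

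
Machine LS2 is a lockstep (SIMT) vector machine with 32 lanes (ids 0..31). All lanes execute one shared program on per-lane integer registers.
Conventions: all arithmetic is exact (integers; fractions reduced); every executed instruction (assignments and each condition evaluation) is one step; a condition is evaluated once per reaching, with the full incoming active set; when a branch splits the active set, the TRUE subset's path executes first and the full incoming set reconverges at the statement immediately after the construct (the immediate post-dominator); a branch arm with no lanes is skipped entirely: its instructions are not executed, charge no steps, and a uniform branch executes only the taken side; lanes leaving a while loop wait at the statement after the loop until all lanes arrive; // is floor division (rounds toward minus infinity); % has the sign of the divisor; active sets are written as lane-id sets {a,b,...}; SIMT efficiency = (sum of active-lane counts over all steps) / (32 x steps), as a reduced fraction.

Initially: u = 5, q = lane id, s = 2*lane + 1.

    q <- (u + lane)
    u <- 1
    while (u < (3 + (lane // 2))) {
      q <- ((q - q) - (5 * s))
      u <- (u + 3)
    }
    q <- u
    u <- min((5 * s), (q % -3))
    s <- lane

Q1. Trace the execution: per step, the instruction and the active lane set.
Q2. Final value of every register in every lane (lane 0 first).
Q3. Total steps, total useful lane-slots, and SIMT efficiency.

step 0: q <- (u + lane)              {0,1,2,3,4,5,6,7,8,9,10,11,12,13,14,15,16,17,18,19,20,21,22,23,24,25,26,27,28,29,30,31}
step 1: u <- 1                       {0,1,2,3,4,5,6,7,8,9,10,11,12,13,14,15,16,17,18,19,20,21,22,23,24,25,26,27,28,29,30,31}
step 2: eval (u < (3 + (lane // 2))) {0,1,2,3,4,5,6,7,8,9,10,11,12,13,14,15,16,17,18,19,20,21,22,23,24,25,26,27,28,29,30,31}
step 3: q <- ((q - q) - (5 * s))     {0,1,2,3,4,5,6,7,8,9,10,11,12,13,14,15,16,17,18,19,20,21,22,23,24,25,26,27,28,29,30,31}
step 4: u <- (u + 3)                 {0,1,2,3,4,5,6,7,8,9,10,11,12,13,14,15,16,17,18,19,20,21,22,23,24,25,26,27,28,29,30,31}
step 5: eval (u < (3 + (lane // 2))) {0,1,2,3,4,5,6,7,8,9,10,11,12,13,14,15,16,17,18,19,20,21,22,23,24,25,26,27,28,29,30,31}
step 6: q <- ((q - q) - (5 * s))     {4,5,6,7,8,9,10,11,12,13,14,15,16,17,18,19,20,21,22,23,24,25,26,27,28,29,30,31}
step 7: u <- (u + 3)                 {4,5,6,7,8,9,10,11,12,13,14,15,16,17,18,19,20,21,22,23,24,25,26,27,28,29,30,31}
step 8: eval (u < (3 + (lane // 2))) {4,5,6,7,8,9,10,11,12,13,14,15,16,17,18,19,20,21,22,23,24,25,26,27,28,29,30,31}
step 9: q <- ((q - q) - (5 * s))     {10,11,12,13,14,15,16,17,18,19,20,21,22,23,24,25,26,27,28,29,30,31}
step 10: u <- (u + 3)                 {10,11,12,13,14,15,16,17,18,19,20,21,22,23,24,25,26,27,28,29,30,31}
step 11: eval (u < (3 + (lane // 2))) {10,11,12,13,14,15,16,17,18,19,20,21,22,23,24,25,26,27,28,29,30,31}
step 12: q <- ((q - q) - (5 * s))     {16,17,18,19,20,21,22,23,24,25,26,27,28,29,30,31}
step 13: u <- (u + 3)                 {16,17,18,19,20,21,22,23,24,25,26,27,28,29,30,31}
step 14: eval (u < (3 + (lane // 2))) {16,17,18,19,20,21,22,23,24,25,26,27,28,29,30,31}
step 15: q <- ((q - q) - (5 * s))     {22,23,24,25,26,27,28,29,30,31}
step 16: u <- (u + 3)                 {22,23,24,25,26,27,28,29,30,31}
step 17: eval (u < (3 + (lane // 2))) {22,23,24,25,26,27,28,29,30,31}
step 18: q <- ((q - q) - (5 * s))     {28,29,30,31}
step 19: u <- (u + 3)                 {28,29,30,31}
step 20: eval (u < (3 + (lane // 2))) {28,29,30,31}
step 21: q <- u                       {0,1,2,3,4,5,6,7,8,9,10,11,12,13,14,15,16,17,18,19,20,21,22,23,24,25,26,27,28,29,30,31}
step 22: u <- min((5 * s), (q % -3))  {0,1,2,3,4,5,6,7,8,9,10,11,12,13,14,15,16,17,18,19,20,21,22,23,24,25,26,27,28,29,30,31}
step 23: s <- lane                    {0,1,2,3,4,5,6,7,8,9,10,11,12,13,14,15,16,17,18,19,20,21,22,23,24,25,26,27,28,29,30,31}

Answer: 24 steps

u: -2,-2,-2,-2,-2,-2,-2,-2,-2,-2,-2,-2,-2,-2,-2,-2,-2,-2,-2,-2,-2,-2,-2,-2,-2,-2,-2,-2,-2,-2,-2,-2
q: 4,4,4,4,7,7,7,7,7,7,10,10,10,10,10,10,13,13,13,13,13,13,16,16,16,16,16,16,19,19,19,19
s: 0,1,2,3,4,5,6,7,8,9,10,11,12,13,14,15,16,17,18,19,20,21,22,23,24,25,26,27,28,29,30,31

steps = 24; useful = 528; efficiency = 528/768 = 11/16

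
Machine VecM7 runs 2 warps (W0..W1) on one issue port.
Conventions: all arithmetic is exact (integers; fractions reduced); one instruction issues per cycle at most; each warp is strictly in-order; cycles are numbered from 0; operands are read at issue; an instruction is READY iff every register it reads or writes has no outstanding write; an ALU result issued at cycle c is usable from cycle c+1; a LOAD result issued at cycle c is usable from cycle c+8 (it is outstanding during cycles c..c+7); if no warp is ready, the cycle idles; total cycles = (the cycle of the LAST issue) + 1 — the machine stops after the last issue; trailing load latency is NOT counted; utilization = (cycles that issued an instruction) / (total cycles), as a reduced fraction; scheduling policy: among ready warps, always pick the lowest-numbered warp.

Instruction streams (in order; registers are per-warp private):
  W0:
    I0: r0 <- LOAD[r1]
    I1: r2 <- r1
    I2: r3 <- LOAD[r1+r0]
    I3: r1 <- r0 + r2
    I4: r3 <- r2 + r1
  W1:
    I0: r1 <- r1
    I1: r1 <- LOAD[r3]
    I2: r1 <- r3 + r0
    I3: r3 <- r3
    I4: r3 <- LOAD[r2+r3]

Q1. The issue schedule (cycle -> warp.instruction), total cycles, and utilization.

cycle 0: W0.I0
cycle 1: W0.I1
cycle 2: W1.I0
cycle 3: W1.I1
cycle 4: idle
cycle 5: idle
cycle 6: idle
cycle 7: idle
cycle 8: W0.I2
cycle 9: W0.I3
cycle 10: idle
cycle 11: W1.I2
cycle 12: W1.I3
cycle 13: W1.I4
cycle 14: idle
cycle 15: idle
cycle 16: W0.I4

Answer: 17 cycles, utilization 10/17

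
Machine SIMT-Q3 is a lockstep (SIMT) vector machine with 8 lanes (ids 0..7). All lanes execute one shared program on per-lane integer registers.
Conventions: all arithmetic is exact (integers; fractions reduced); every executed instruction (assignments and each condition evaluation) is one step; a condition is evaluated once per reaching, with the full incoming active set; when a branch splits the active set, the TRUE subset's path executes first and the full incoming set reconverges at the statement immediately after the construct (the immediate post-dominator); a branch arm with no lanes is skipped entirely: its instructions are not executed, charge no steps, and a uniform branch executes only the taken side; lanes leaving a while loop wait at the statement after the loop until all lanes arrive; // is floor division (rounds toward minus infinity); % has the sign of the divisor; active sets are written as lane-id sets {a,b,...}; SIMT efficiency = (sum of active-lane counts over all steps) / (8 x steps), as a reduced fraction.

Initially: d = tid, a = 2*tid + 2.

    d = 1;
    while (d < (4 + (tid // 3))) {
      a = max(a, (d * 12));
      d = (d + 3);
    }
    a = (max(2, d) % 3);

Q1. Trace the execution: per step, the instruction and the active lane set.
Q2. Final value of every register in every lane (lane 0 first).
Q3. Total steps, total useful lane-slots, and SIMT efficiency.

step 0: d <- 1                       {0,1,2,3,4,5,6,7}
step 1: eval (d < (4 + (tid // 3)))  {0,1,2,3,4,5,6,7}
step 2: a <- max(a, (d * 12))        {0,1,2,3,4,5,6,7}
step 3: d <- (d + 3)                 {0,1,2,3,4,5,6,7}
step 4: eval (d < (4 + (tid // 3)))  {0,1,2,3,4,5,6,7}
step 5: a <- max(a, (d * 12))        {3,4,5,6,7}
step 6: d <- (d + 3)                 {3,4,5,6,7}
step 7: eval (d < (4 + (tid // 3)))  {3,4,5,6,7}
step 8: a <- (max(2, d) % 3)         {0,1,2,3,4,5,6,7}

Answer: 9 steps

d: 4,4,4,7,7,7,7,7
a: 1,1,1,1,1,1,1,1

steps = 9; useful = 63; efficiency = 63/72 = 7/8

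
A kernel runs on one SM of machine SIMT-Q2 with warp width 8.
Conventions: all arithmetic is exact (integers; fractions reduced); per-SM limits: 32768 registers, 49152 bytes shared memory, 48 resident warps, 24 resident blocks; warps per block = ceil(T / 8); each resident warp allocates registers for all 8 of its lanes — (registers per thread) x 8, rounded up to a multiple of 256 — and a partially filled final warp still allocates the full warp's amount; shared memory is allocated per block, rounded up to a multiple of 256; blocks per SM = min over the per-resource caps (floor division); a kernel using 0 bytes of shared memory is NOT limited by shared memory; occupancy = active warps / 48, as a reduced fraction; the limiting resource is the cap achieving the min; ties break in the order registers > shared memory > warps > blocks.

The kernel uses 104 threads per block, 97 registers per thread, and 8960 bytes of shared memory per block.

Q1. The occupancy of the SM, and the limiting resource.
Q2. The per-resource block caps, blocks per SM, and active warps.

Answer: occupancy 13/24, limited by registers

registers: 2 blocks
shared memory: 5 blocks
warps: 3 blocks
blocks: 24 blocks

Answer: 2 blocks, 26 active warps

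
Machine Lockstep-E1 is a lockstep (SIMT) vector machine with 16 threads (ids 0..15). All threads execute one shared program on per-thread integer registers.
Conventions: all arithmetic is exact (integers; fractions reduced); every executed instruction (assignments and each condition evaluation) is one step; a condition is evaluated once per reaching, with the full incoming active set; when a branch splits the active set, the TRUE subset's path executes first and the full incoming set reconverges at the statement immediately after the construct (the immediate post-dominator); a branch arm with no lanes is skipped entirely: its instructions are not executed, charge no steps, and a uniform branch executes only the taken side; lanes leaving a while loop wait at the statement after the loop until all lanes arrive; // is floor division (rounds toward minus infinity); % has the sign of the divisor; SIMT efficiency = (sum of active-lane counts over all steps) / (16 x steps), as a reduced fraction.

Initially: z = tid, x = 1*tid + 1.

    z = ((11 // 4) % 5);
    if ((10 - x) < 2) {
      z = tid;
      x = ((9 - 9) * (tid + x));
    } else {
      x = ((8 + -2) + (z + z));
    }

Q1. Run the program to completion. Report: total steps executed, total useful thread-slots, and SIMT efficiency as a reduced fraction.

Answer: 5 steps, 56 useful, 7/10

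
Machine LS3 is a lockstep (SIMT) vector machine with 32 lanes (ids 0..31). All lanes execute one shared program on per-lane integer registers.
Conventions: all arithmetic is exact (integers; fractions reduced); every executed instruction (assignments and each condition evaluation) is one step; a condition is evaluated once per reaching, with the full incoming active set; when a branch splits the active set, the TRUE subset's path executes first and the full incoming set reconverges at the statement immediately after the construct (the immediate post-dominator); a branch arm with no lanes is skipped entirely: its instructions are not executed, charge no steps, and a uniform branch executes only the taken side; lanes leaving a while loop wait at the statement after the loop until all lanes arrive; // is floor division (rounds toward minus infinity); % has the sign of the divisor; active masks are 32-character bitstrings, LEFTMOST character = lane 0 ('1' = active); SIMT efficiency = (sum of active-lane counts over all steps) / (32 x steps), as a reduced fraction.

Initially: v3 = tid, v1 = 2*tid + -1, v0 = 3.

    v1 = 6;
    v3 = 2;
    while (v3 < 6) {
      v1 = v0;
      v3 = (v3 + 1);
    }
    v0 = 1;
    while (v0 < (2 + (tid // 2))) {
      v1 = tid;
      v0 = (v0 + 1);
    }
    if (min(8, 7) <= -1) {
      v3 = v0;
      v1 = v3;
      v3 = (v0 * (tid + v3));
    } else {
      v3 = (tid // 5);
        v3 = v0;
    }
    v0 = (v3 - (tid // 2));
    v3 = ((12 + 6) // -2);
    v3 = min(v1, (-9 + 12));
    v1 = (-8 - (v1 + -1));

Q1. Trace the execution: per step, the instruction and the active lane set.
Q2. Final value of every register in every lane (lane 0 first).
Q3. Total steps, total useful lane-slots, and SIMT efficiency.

step 0: v1 <- 6                      11111111111111111111111111111111
step 1: v3 <- 2                      11111111111111111111111111111111
step 2: eval (v3 < 6)                11111111111111111111111111111111
step 3: v1 <- v0                     11111111111111111111111111111111
step 4: v3 <- (v3 + 1)               11111111111111111111111111111111
step 5: eval (v3 < 6)                11111111111111111111111111111111
step 6: v1 <- v0                     11111111111111111111111111111111
step 7: v3 <- (v3 + 1)               11111111111111111111111111111111
step 8: eval (v3 < 6)                11111111111111111111111111111111
step 9: v1 <- v0                     11111111111111111111111111111111
step 10: v3 <- (v3 + 1)               11111111111111111111111111111111
step 11: eval (v3 < 6)                11111111111111111111111111111111
step 12: v1 <- v0                     11111111111111111111111111111111
step 13: v3 <- (v3 + 1)               11111111111111111111111111111111
step 14: eval (v3 < 6)                11111111111111111111111111111111
step 15: v0 <- 1                      11111111111111111111111111111111
step 16: eval (v0 < (2 + (tid // 2))) 11111111111111111111111111111111
step 17: v1 <- tid                    11111111111111111111111111111111
step 18: v0 <- (v0 + 1)               11111111111111111111111111111111
step 19: eval (v0 < (2 + (tid // 2))) 11111111111111111111111111111111
step 20: v1 <- tid                    00111111111111111111111111111111
step 21: v0 <- (v0 + 1)               00111111111111111111111111111111
step 22: eval (v0 < (2 + (tid // 2))) 00111111111111111111111111111111
step 23: v1 <- tid                    00001111111111111111111111111111
step 24: v0 <- (v0 + 1)               00001111111111111111111111111111
step 25: eval (v0 < (2 + (tid // 2))) 00001111111111111111111111111111
step 26: v1 <- tid                    00000011111111111111111111111111
step 27: v0 <- (v0 + 1)               00000011111111111111111111111111
step 28: eval (v0 < (2 + (tid // 2))) 00000011111111111111111111111111
step 29: v1 <- tid                    00000000111111111111111111111111
step 30: v0 <- (v0 + 1)               00000000111111111111111111111111
step 31: eval (v0 < (2 + (tid // 2))) 00000000111111111111111111111111
step 32: v1 <- tid                    00000000001111111111111111111111
step 33: v0 <- (v0 + 1)               00000000001111111111111111111111
step 34: eval (v0 < (2 + (tid // 2))) 00000000001111111111111111111111
step 35: v1 <- tid                    00000000000011111111111111111111
step 36: v0 <- (v0 + 1)               00000000000011111111111111111111
step 37: eval (v0 < (2 + (tid // 2))) 00000000000011111111111111111111
step 38: v1 <- tid                    00000000000000111111111111111111
step 39: v0 <- (v0 + 1)               00000000000000111111111111111111
step 40: eval (v0 < (2 + (tid // 2))) 00000000000000111111111111111111
step 41: v1 <- tid                    00000000000000001111111111111111
step 42: v0 <- (v0 + 1)               00000000000000001111111111111111
step 43: eval (v0 < (2 + (tid // 2))) 00000000000000001111111111111111
step 44: v1 <- tid                    00000000000000000011111111111111
step 45: v0 <- (v0 + 1)               00000000000000000011111111111111
step 46: eval (v0 < (2 + (tid // 2))) 00000000000000000011111111111111
step 47: v1 <- tid                    00000000000000000000111111111111
step 48: v0 <- (v0 + 1)               00000000000000000000111111111111
step 49: eval (v0 < (2 + (tid // 2))) 00000000000000000000111111111111
step 50: v1 <- tid                    00000000000000000000001111111111
step 51: v0 <- (v0 + 1)               00000000000000000000001111111111
step 52: eval (v0 < (2 + (tid // 2))) 00000000000000000000001111111111
step 53: v1 <- tid                    00000000000000000000000011111111
step 54: v0 <- (v0 + 1)               00000000000000000000000011111111
step 55: eval (v0 < (2 + (tid // 2))) 00000000000000000000000011111111
step 56: v1 <- tid                    00000000000000000000000000111111
step 57: v0 <- (v0 + 1)               00000000000000000000000000111111
step 58: eval (v0 < (2 + (tid // 2))) 00000000000000000000000000111111
step 59: v1 <- tid                    00000000000000000000000000001111
step 60: v0 <- (v0 + 1)               00000000000000000000000000001111
step 61: eval (v0 < (2 + (tid // 2))) 00000000000000000000000000001111
step 62: v1 <- tid                    00000000000000000000000000000011
step 63: v0 <- (v0 + 1)               00000000000000000000000000000011
step 64: eval (v0 < (2 + (tid // 2))) 00000000000000000000000000000011
step 65: eval (min(8, 7) <= -1)       11111111111111111111111111111111
step 66: v3 <- (tid // 5)             11111111111111111111111111111111
step 67: v3 <- v0                     11111111111111111111111111111111
step 68: v0 <- (v3 - (tid // 2))      11111111111111111111111111111111
step 69: v3 <- ((12 + 6) // -2)       11111111111111111111111111111111
step 70: v3 <- min(v1, (-9 + 12))     11111111111111111111111111111111
step 71: v1 <- (-8 - (v1 + -1))       11111111111111111111111111111111

Answer: 72 steps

v3: 0,1,2,3,3,3,3,3,3,3,3,3,3,3,3,3,3,3,3,3,3,3,3,3,3,3,3,3,3,3,3,3
v1: -7,-8,-9,-10,-11,-12,-13,-14,-15,-16,-17,-18,-19,-20,-21,-22,-23,-24,-25,-26,-27,-28,-29,-30,-31,-32,-33,-34,-35,-36,-37,-38
v0: 2,2,2,2,2,2,2,2,2,2,2,2,2,2,2,2,2,2,2,2,2,2,2,2,2,2,2,2,2,2,2,2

steps = 72; useful = 1584; efficiency = 1584/2304 = 11/16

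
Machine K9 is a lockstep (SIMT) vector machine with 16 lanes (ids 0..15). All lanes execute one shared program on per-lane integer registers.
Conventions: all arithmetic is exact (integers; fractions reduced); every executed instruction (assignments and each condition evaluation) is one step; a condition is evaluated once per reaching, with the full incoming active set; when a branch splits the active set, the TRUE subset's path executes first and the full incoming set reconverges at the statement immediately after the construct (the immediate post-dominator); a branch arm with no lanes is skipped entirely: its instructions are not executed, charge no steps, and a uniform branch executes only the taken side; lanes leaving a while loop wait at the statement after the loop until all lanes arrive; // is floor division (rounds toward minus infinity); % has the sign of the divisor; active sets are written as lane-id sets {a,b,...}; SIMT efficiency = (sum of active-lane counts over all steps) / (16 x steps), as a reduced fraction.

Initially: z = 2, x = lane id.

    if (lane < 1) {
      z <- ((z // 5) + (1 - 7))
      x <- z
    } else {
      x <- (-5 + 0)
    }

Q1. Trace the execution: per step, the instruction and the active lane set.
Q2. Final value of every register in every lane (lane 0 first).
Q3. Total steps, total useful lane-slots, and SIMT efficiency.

step 0: eval (lane < 1)              {0,1,2,3,4,5,6,7,8,9,10,11,12,13,14,15}
step 1: z <- ((z // 5) + (1 - 7))    {0}
step 2: x <- z                       {0}
step 3: x <- (-5 + 0)                {1,2,3,4,5,6,7,8,9,10,11,12,13,14,15}

Answer: 4 steps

z: -6,2,2,2,2,2,2,2,2,2,2,2,2,2,2,2
x: -6,-5,-5,-5,-5,-5,-5,-5,-5,-5,-5,-5,-5,-5,-5,-5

steps = 4; useful = 33; efficiency = 33/64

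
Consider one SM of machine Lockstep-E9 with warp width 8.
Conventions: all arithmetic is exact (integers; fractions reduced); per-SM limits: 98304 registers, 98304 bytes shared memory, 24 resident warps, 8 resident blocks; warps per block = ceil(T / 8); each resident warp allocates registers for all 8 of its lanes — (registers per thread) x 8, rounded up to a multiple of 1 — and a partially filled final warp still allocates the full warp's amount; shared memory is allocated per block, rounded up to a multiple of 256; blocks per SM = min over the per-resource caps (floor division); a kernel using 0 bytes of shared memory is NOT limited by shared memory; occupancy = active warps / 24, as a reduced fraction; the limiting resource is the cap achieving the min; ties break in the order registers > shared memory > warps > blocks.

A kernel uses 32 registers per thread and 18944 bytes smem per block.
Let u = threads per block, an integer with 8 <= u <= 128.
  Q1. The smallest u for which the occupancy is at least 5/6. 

Answer: u = 25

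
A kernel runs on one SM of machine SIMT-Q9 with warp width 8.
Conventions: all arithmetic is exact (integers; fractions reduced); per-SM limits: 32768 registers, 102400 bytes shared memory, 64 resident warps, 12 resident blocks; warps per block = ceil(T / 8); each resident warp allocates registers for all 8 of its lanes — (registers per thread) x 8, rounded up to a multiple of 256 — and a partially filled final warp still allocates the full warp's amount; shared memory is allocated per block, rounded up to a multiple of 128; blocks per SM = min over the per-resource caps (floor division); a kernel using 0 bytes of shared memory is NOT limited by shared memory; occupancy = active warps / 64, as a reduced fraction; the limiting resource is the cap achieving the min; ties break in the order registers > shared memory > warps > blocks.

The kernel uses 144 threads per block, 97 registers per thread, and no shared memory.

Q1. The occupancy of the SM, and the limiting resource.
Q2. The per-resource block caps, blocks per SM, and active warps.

Answer: occupancy 9/32, limited by registers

registers: 1 block
shared memory: no limit (kernel uses none)
warps: 3 blocks
blocks: 12 blocks

Answer: 1 block, 18 active warps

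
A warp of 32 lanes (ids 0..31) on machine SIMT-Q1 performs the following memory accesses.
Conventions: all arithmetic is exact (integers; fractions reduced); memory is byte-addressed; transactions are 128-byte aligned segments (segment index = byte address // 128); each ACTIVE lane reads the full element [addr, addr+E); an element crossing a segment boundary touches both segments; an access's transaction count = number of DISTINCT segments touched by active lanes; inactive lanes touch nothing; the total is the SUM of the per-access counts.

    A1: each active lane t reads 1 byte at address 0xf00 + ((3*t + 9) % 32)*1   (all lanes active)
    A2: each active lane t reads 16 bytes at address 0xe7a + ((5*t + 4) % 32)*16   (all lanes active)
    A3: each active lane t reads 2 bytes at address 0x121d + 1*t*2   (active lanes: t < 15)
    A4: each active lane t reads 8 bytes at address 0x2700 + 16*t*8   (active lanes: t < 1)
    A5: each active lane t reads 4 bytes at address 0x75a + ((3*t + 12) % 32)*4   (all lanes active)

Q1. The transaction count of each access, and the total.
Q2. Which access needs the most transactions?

A1: 1 transaction
A2: 5 transactions
A3: 1 transaction
A4: 1 transaction
A5: 2 transactions

Answer: 1,5,1,1,2; total 10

Answer: A2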